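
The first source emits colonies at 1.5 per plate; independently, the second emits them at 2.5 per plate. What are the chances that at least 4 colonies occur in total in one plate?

0.5665

Independent Poisson processes superpose: combined rate λ = 1.5 + 2.5 = 4 per plate.
So μ = 4.
P(N ≥ 4) = 1 − P(N ≤ 3) ≈ 0.5665.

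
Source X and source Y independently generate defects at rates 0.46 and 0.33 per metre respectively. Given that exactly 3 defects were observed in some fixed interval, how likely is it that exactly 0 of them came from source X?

0.0729

Given the total, each event is independently from source X with probability p = λ_X/(λ_X+λ_Y) = 0.46/0.79 ≈ 0.5823.
So K ~ Binomial(3, 0.46/0.79): P(K = 0) = C(3,0) · (0.46/0.79)^0 · (0.33/0.79)^3 ≈ 0.0729.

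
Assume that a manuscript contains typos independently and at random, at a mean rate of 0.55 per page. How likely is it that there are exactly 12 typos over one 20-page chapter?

Over the interval, μ = 0.55 × 20 = 11 (a 20-page chapter = 20 pages).
P(N = 12) = e^(−μ) μ^12/12! = e^(−11) · 11^12/479001600 ≈ 0.1094.

0.1094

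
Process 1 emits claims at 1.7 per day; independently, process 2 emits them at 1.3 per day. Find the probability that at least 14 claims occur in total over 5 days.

Independent Poisson processes superpose: combined rate λ = 1.7 + 1.3 = 3 per day.
Over the interval, μ = 3 × 5 = 15 (5 days).
P(N ≥ 14) = 1 − P(N ≤ 13) ≈ 0.6368.

0.6368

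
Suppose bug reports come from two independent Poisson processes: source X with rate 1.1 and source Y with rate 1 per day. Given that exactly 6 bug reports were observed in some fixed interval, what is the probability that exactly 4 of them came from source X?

Given the total, each event is independently from source X with probability p = λ_X/(λ_X+λ_Y) = 1.1/2.1 ≈ 0.5238.
So K ~ Binomial(6, 1.1/2.1): P(K = 4) = C(6,4) · (1.1/2.1)^4 · (1/2.1)^2 ≈ 0.2561.

0.2561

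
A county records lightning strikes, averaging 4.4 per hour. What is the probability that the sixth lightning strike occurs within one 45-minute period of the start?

Over the interval, μ = 4.4 × 0.75 = 3.3 (a 45-minute period = 0.75 hours).
The sixth arrival falls in the interval iff at least 6 events occur there: P(S_6 ≤ t) = P(N ≥ 6) = 1 − P(N ≤ 5) ≈ 0.1171.

0.1171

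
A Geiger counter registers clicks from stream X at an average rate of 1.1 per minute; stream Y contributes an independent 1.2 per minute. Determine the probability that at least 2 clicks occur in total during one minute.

Independent Poisson processes superpose: combined rate λ = 1.1 + 1.2 = 2.3 per minute.
So μ = 2.3.
P(N ≥ 2) = 1 − P(N ≤ 1) ≈ 0.6691.

0.6691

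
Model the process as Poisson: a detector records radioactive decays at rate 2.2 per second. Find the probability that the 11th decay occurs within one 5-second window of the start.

Over the interval, μ = 2.2 × 5 = 11 (a 5-second window = 5 seconds).
The 11th arrival falls in the interval iff at least 11 events occur there: P(S_11 ≤ t) = P(N ≥ 11) = 1 − P(N ≤ 10) ≈ 0.5401.

0.5401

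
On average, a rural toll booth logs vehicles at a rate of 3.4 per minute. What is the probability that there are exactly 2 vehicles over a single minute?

0.1929

With mean μ = 3.4 per minute,
P(N = 2) = e^(−μ) μ^2/2! = e^(−3.4) · 3.4^2/2 ≈ 0.1929.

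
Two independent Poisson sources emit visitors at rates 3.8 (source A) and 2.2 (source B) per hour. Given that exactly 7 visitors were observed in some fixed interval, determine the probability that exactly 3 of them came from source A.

0.1607

Given the total, each event is independently from source A with probability p = λ_A/(λ_A+λ_B) = 3.8/6 ≈ 0.6333.
So K ~ Binomial(7, 3.8/6): P(K = 3) = C(7,3) · (3.8/6)^3 · (2.2/6)^4 ≈ 0.1607.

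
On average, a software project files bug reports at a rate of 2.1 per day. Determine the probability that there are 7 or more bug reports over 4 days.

Over the interval, μ = 2.1 × 4 = 8.4 (4 days).
P(N ≥ 7) = 1 − P(N ≤ 6) = 1 − Σ_{j=0}^{6} e^(−μ) μ^j/j! ≈ 0.7330.

0.7330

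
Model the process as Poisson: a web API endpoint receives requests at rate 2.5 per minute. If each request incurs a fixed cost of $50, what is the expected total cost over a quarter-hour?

$1875

E[N] = 2.5 × 15 = 37.5 (a quarter-hour = 15 minutes); E[cost] = 37.5 × $50 = $1875.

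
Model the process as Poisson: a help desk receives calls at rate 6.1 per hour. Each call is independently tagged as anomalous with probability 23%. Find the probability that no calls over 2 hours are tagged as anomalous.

0.0604

Thinning: the calls that are tagged as anomalous themselves form a Poisson process with rate 0.23 × 6.1 = 1.403 per hour.
Over the interval, μ = 1.403 × 2 = 2.806 (2 hours).
P(N = 0) = e^(−2.806) · 2.806^0/0! ≈ 0.0604.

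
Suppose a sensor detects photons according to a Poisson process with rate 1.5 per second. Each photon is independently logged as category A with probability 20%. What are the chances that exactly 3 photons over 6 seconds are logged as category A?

Thinning: the photons that are logged as category A themselves form a Poisson process with rate 0.2 × 1.5 = 0.3 per second.
Over the interval, μ = 0.3 × 6 = 1.8 (6 seconds).
P(N = 3) = e^(−1.8) · 1.8^3/3! ≈ 0.1607.

0.1607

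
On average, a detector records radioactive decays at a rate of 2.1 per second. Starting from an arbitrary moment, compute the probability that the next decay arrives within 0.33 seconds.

0.4999

Inter-arrival times are exponential with rate λ = 2.1 per second.
P(T ≤ 0.33) = 1 − e^(−λt) = 1 − e^(−2.1 × 0.33) = 1 − e^(−0.693) ≈ 0.4999.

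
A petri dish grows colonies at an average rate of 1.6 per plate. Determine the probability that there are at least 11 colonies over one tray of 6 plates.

Over the interval, μ = 1.6 × 6 = 9.6 (a tray of 6 plates = 6 plates).
P(N ≥ 11) = 1 − P(N ≤ 10) = 1 − Σ_{j=0}^{10} e^(−μ) μ^j/j! ≈ 0.3671.

0.3671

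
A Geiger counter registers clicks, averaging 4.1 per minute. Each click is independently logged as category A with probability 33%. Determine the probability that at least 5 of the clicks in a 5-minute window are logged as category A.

0.8045

Thinning: the clicks that are logged as category A themselves form a Poisson process with rate 0.33 × 4.1 = 1.353 per minute.
Over the interval, μ = 1.353 × 5 = 6.765 (a 5-minute window = 5 minutes).
P(N ≥ 5) = 1 − P(N ≤ 4) ≈ 0.8045.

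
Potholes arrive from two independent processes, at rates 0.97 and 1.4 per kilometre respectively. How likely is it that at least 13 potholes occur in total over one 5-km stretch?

Independent Poisson processes superpose: combined rate λ = 0.97 + 1.4 = 2.37 per kilometre.
Over the interval, μ = 2.37 × 5 = 11.85 (a 5-km stretch = 5 kilometres).
P(N ≥ 13) = 1 − P(N ≤ 12) ≈ 0.4069.

0.4069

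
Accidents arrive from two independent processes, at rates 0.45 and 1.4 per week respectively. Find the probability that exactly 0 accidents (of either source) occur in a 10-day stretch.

0.0712

Independent Poisson processes superpose: combined rate λ = 0.45 + 1.4 = 1.85 per week.
Over the interval, μ = 1.85 × 10/7 ≈ 2.64286 (a 10-day stretch = 10/7 weeks).
P(N = 0) = e^(−2.64286) · 2.64286^0/0! ≈ 0.0712.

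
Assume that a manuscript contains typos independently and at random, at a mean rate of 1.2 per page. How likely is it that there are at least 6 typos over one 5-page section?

Over the interval, μ = 1.2 × 5 = 6 (a 5-page section = 5 pages).
P(N ≥ 6) = 1 − P(N ≤ 5) = 1 − Σ_{j=0}^{5} e^(−μ) μ^j/j! ≈ 0.5543.

0.5543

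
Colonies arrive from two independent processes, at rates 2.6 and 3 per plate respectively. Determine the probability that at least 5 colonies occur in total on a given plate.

0.6578

Independent Poisson processes superpose: combined rate λ = 2.6 + 3 = 5.6 per plate.
So μ = 5.6.
P(N ≥ 5) = 1 − P(N ≤ 4) ≈ 0.6578.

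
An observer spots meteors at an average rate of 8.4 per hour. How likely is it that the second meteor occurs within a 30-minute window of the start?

Over the interval, μ = 8.4 × 0.5 = 4.2 (a 30-minute window = 0.5 hours).
The second arrival falls in the interval iff at least 2 events occur there: P(S_2 ≤ t) = P(N ≥ 2) = 1 − P(N ≤ 1) ≈ 0.9220.

0.9220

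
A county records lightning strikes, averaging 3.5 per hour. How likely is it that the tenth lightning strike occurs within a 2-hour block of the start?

0.1695

Over the interval, μ = 3.5 × 2 = 7 (a 2-hour block = 2 hours).
The tenth arrival falls in the interval iff at least 10 events occur there: P(S_10 ≤ t) = P(N ≥ 10) = 1 − P(N ≤ 9) ≈ 0.1695.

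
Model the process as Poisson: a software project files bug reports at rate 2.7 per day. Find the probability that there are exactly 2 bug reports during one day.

0.2450

With mean μ = 2.7 per day,
P(N = 2) = e^(−μ) μ^2/2! = e^(−2.7) · 2.7^2/2 ≈ 0.2450.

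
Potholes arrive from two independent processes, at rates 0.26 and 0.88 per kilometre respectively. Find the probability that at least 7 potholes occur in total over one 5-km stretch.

Independent Poisson processes superpose: combined rate λ = 0.26 + 0.88 = 1.14 per kilometre.
Over the interval, μ = 1.14 × 5 = 5.7 (a 5-km stretch = 5 kilometres).
P(N ≥ 7) = 1 − P(N ≤ 6) ≈ 0.3456.

0.3456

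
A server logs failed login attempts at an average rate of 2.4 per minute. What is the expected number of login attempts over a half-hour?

72

E[N] = λt = 2.4 × 30 = 72 (a half-hour = 30 minutes).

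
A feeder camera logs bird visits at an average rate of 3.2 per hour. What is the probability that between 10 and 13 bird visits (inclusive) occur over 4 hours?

0.4156

Over the interval, μ = 3.2 × 4 = 12.8 (4 hours).
P(10 ≤ N ≤ 13) = Σ_{j=10}^{13} e^(−12.8) · 12.8^j/j! ≈ 0.4156.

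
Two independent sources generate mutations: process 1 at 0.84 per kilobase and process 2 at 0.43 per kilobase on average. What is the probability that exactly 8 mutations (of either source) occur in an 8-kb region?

0.1089

Independent Poisson processes superpose: combined rate λ = 0.84 + 0.43 = 1.27 per kilobase.
Over the interval, μ = 1.27 × 8 = 10.16 (an 8-kb region = 8 kilobases).
P(N = 8) = e^(−10.16) · 10.16^8/8! ≈ 0.1089.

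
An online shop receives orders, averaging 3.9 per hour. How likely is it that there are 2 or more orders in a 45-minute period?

Over the interval, μ = 3.9 × 0.75 = 2.925 (a 45-minute period = 0.75 hours).
P(N ≥ 2) = 1 − P(N ≤ 1) = 1 − Σ_{j=0}^{1} e^(−μ) μ^j/j! ≈ 0.7894.

0.7894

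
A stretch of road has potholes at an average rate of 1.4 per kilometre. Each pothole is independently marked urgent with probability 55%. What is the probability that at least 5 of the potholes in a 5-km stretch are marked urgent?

Thinning: the potholes that are marked urgent themselves form a Poisson process with rate 0.55 × 1.4 = 0.77 per kilometre.
Over the interval, μ = 0.77 × 5 = 3.85 (a 5-km stretch = 5 kilometres).
P(N ≥ 5) = 1 − P(N ≤ 4) ≈ 0.3419.

0.3419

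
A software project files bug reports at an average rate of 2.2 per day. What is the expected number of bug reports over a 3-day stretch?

6.6

E[N] = λt = 2.2 × 3 = 6.6 (a 3-day stretch = 3 days).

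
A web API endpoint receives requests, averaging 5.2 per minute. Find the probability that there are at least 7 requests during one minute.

With mean μ = 5.2 per minute,
P(N ≥ 7) = 1 − P(N ≤ 6) = 1 − Σ_{j=0}^{6} e^(−μ) μ^j/j! ≈ 0.2676.

0.2676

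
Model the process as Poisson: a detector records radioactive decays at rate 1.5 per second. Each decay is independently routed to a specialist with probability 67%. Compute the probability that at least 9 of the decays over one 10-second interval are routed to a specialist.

Thinning: the decays that are routed to a specialist themselves form a Poisson process with rate 0.67 × 1.5 = 1.005 per second.
Over the interval, μ = 1.005 × 10 = 10.05 (a 10-second interval = 10 seconds).
P(N ≥ 9) = 1 − P(N ≤ 8) ≈ 0.6728.

0.6728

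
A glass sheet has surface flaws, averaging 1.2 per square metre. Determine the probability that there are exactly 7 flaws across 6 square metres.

Over the interval, μ = 1.2 × 6 = 7.2 (6 square metres).
P(N = 7) = e^(−μ) μ^7/7! = e^(−7.2) · 7.2^7/5040 ≈ 0.1486.

0.1486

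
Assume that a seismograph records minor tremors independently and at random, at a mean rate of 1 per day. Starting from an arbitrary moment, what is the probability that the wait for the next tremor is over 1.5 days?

0.2231

The wait for the next event is exponential with rate λ = 1 per day.
P(T > 1.5) = e^(−λt) = e^(−1 × 1.5) = e^(−1.5) ≈ 0.2231.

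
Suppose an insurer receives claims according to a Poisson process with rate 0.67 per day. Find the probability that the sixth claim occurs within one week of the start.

0.3298

Over the interval, μ = 0.67 × 7 = 4.69 (a week = 7 days).
The sixth arrival falls in the interval iff at least 6 events occur there: P(S_6 ≤ t) = P(N ≥ 6) = 1 − P(N ≤ 5) ≈ 0.3298.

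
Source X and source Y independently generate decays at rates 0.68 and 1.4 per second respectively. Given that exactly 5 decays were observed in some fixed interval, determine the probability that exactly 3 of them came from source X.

0.1583

Given the total, each event is independently from source X with probability p = λ_X/(λ_X+λ_Y) = 0.68/2.08 ≈ 0.3269.
So K ~ Binomial(5, 0.68/2.08): P(K = 3) = C(5,3) · (0.68/2.08)^3 · (1.4/2.08)^2 ≈ 0.1583.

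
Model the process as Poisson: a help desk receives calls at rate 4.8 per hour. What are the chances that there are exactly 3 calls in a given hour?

0.1517

With mean μ = 4.8 per hour,
P(N = 3) = e^(−μ) μ^3/3! = e^(−4.8) · 4.8^3/6 ≈ 0.1517.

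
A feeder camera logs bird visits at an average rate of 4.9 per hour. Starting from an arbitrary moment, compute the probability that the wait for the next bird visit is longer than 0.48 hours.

The wait for the next event is exponential with rate λ = 4.9 per hour.
P(T > 0.48) = e^(−λt) = e^(−4.9 × 0.48) = e^(−2.352) ≈ 0.0952.

0.0952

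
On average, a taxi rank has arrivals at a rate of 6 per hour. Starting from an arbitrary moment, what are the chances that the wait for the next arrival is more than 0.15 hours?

0.4066

The wait for the next event is exponential with rate λ = 6 per hour.
P(T > 0.15) = e^(−λt) = e^(−6 × 0.15) = e^(−0.9) ≈ 0.4066.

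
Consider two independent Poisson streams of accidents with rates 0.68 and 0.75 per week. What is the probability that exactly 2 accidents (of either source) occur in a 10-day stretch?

Independent Poisson processes superpose: combined rate λ = 0.68 + 0.75 = 1.43 per week.
Over the interval, μ = 1.43 × 10/7 ≈ 2.04286 (a 10-day stretch = 10/7 weeks).
P(N = 2) = e^(−2.04286) · 2.04286^2/2! ≈ 0.2705.

0.2705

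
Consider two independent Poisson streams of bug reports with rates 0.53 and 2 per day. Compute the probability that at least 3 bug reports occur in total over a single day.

0.4639

Independent Poisson processes superpose: combined rate λ = 0.53 + 2 = 2.53 per day.
So μ = 2.53.
P(N ≥ 3) = 1 − P(N ≤ 2) ≈ 0.4639.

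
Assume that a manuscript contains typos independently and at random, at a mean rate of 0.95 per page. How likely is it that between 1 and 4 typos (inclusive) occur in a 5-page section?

0.4767

Over the interval, μ = 0.95 × 5 = 4.75 (a 5-page section = 5 pages).
P(1 ≤ N ≤ 4) = Σ_{j=1}^{4} e^(−4.75) · 4.75^j/j! ≈ 0.4767.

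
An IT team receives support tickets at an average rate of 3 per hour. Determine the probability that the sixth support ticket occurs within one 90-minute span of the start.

Over the interval, μ = 3 × 1.5 = 4.5 (a 90-minute span = 1.5 hours).
The sixth arrival falls in the interval iff at least 6 events occur there: P(S_6 ≤ t) = P(N ≥ 6) = 1 − P(N ≤ 5) ≈ 0.2971.

0.2971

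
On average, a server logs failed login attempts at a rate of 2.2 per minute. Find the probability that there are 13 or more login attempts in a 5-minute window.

Over the interval, μ = 2.2 × 5 = 11 (a 5-minute window = 5 minutes).
P(N ≥ 13) = 1 − P(N ≤ 12) = 1 − Σ_{j=0}^{12} e^(−μ) μ^j/j! ≈ 0.3113.

0.3113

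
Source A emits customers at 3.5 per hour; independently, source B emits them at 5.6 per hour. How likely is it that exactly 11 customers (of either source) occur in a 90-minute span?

0.0906

Independent Poisson processes superpose: combined rate λ = 3.5 + 5.6 = 9.1 per hour.
Over the interval, μ = 9.1 × 1.5 = 13.65 (a 90-minute span = 1.5 hours).
P(N = 11) = e^(−13.65) · 13.65^11/11! ≈ 0.0906.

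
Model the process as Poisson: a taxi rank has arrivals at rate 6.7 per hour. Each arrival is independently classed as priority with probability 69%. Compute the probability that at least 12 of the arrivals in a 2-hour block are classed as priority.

Thinning: the arrivals that are classed as priority themselves form a Poisson process with rate 0.69 × 6.7 = 4.623 per hour.
Over the interval, μ = 4.623 × 2 = 9.246 (a 2-hour block = 2 hours).
P(N ≥ 12) = 1 − P(N ≤ 11) ≈ 0.2215.

0.2215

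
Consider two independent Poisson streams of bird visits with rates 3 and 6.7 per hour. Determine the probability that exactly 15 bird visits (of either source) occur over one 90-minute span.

0.1017

Independent Poisson processes superpose: combined rate λ = 3 + 6.7 = 9.7 per hour.
Over the interval, μ = 9.7 × 1.5 = 14.55 (a 90-minute span = 1.5 hours).
P(N = 15) = e^(−14.55) · 14.55^15/15! ≈ 0.1017.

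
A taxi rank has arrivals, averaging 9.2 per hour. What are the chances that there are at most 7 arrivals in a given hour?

With mean μ = 9.2 per hour,
P(N ≤ 7) = Σ_{j=0}^{7} e^(−μ) μ^j/j! ≈ 0.3010.

0.3010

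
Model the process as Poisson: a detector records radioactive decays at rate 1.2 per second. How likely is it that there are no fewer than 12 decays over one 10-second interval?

0.5384

Over the interval, μ = 1.2 × 10 = 12 (a 10-second interval = 10 seconds).
P(N ≥ 12) = 1 − P(N ≤ 11) = 1 − Σ_{j=0}^{11} e^(−μ) μ^j/j! ≈ 0.5384.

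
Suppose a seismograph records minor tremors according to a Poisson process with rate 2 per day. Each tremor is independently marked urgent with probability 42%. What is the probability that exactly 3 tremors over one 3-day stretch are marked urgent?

Thinning: the tremors that are marked urgent themselves form a Poisson process with rate 0.42 × 2 = 0.84 per day.
Over the interval, μ = 0.84 × 3 = 2.52 (a 3-day stretch = 3 days).
P(N = 3) = e^(−2.52) · 2.52^3/3! ≈ 0.2146.

0.2146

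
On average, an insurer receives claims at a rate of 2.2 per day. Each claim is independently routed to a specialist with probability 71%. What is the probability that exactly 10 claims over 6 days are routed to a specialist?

Thinning: the claims that are routed to a specialist themselves form a Poisson process with rate 0.71 × 2.2 = 1.562 per day.
Over the interval, μ = 1.562 × 6 = 9.372 (6 days).
P(N = 10) = e^(−9.372) · 9.372^10/10! ≈ 0.1226.

0.1226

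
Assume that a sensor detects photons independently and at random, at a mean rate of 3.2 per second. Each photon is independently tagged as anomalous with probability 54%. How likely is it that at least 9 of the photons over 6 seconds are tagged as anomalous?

Thinning: the photons that are tagged as anomalous themselves form a Poisson process with rate 0.54 × 3.2 = 1.728 per second.
Over the interval, μ = 1.728 × 6 = 10.368 (6 seconds).
P(N ≥ 9) = 1 − P(N ≤ 8) ≈ 0.7071.

0.7071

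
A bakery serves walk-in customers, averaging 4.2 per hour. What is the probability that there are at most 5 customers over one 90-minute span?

Over the interval, μ = 4.2 × 1.5 = 6.3 (a 90-minute span = 1.5 hours).
P(N ≤ 5) = Σ_{j=0}^{5} e^(−μ) μ^j/j! ≈ 0.3988.

0.3988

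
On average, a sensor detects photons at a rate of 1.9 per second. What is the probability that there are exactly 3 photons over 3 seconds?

Over the interval, μ = 1.9 × 3 = 5.7 (3 seconds).
P(N = 3) = e^(−μ) μ^3/3! = e^(−5.7) · 5.7^3/6 ≈ 0.1033.

0.1033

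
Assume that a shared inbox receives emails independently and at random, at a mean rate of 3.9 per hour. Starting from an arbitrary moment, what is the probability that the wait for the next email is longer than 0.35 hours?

The wait for the next event is exponential with rate λ = 3.9 per hour.
P(T > 0.35) = e^(−λt) = e^(−3.9 × 0.35) = e^(−1.365) ≈ 0.2554.

0.2554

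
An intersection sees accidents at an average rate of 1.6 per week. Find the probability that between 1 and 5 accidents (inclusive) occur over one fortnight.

0.8538

Over the interval, μ = 1.6 × 2 = 3.2 (a fortnight = 2 weeks).
P(1 ≤ N ≤ 5) = Σ_{j=1}^{5} e^(−3.2) · 3.2^j/j! ≈ 0.8538.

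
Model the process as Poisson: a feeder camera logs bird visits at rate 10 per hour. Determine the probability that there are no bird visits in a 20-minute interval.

Over the interval, μ = 10 × 1/3 ≈ 3.33333 (a 20-minute interval = 1/3 hours).
P(N = 0) = e^(−μ) μ^0/0! = e^(−3.33333) · 3.33333^0/1 ≈ 0.0357.

0.0357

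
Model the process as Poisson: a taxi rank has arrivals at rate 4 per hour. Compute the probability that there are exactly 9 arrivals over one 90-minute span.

0.0688

Over the interval, μ = 4 × 1.5 = 6 (a 90-minute span = 1.5 hours).
P(N = 9) = e^(−μ) μ^9/9! = e^(−6) · 6^9/362880 ≈ 0.0688.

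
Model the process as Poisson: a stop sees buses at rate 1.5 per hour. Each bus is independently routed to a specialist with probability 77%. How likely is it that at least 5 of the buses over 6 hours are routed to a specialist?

0.8205

Thinning: the buses that are routed to a specialist themselves form a Poisson process with rate 0.77 × 1.5 = 1.155 per hour.
Over the interval, μ = 1.155 × 6 = 6.93 (6 hours).
P(N ≥ 5) = 1 − P(N ≤ 4) ≈ 0.8205.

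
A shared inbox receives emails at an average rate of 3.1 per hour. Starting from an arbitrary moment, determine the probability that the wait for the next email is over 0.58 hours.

The wait for the next event is exponential with rate λ = 3.1 per hour.
P(T > 0.58) = e^(−λt) = e^(−3.1 × 0.58) = e^(−1.798) ≈ 0.1656.

0.1656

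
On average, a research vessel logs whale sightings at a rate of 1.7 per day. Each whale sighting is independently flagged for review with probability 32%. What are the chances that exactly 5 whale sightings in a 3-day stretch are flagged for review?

Thinning: the whale sightings that are flagged for review themselves form a Poisson process with rate 0.32 × 1.7 = 0.544 per day.
Over the interval, μ = 0.544 × 3 = 1.632 (a 3-day stretch = 3 days).
P(N = 5) = e^(−1.632) · 1.632^5/5! ≈ 0.0189.

0.0189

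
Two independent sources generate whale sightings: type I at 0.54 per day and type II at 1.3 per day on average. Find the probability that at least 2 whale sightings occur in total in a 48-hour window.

0.8820

Independent Poisson processes superpose: combined rate λ = 0.54 + 1.3 = 1.84 per day.
Over the interval, μ = 1.84 × 2 = 3.68 (a 48-hour window = 2 days).
P(N ≥ 2) = 1 − P(N ≤ 1) ≈ 0.8820.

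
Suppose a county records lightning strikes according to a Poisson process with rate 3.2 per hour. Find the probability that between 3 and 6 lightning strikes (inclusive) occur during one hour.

0.5755

With mean μ = 3.2 per hour,
P(3 ≤ N ≤ 6) = Σ_{j=3}^{6} e^(−3.2) · 3.2^j/j! ≈ 0.5755.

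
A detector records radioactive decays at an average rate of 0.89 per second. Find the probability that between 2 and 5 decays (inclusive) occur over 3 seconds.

Over the interval, μ = 0.89 × 3 = 2.67 (3 seconds).
P(2 ≤ N ≤ 5) = Σ_{j=2}^{5} e^(−2.67) · 2.67^j/j! ≈ 0.6915.

0.6915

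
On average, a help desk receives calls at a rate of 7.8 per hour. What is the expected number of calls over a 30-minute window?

E[N] = λt = 7.8 × 0.5 = 3.9 (a 30-minute window = 0.5 hours).

3.9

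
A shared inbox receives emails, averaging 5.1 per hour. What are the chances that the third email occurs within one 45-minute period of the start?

Over the interval, μ = 5.1 × 0.75 = 3.825 (a 45-minute period = 0.75 hours).
The third arrival falls in the interval iff at least 3 events occur there: P(S_3 ≤ t) = P(N ≥ 3) = 1 − P(N ≤ 2) ≈ 0.7351.

0.7351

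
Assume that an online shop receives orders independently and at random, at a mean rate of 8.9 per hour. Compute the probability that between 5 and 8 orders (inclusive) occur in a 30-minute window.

Over the interval, μ = 8.9 × 0.5 = 4.45 (a 30-minute window = 0.5 hours).
P(5 ≤ N ≤ 8) = Σ_{j=5}^{8} e^(−4.45) · 4.45^j/j! ≈ 0.4204.

0.4204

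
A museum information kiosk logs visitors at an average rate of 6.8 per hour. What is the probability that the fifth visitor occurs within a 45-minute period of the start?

Over the interval, μ = 6.8 × 0.75 = 5.1 (a 45-minute period = 0.75 hours).
The fifth arrival falls in the interval iff at least 5 events occur there: P(S_5 ≤ t) = P(N ≥ 5) = 1 − P(N ≤ 4) ≈ 0.5769.

0.5769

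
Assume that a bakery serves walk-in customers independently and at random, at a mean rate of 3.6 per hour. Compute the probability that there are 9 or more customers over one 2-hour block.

0.2973

Over the interval, μ = 3.6 × 2 = 7.2 (a 2-hour block = 2 hours).
P(N ≥ 9) = 1 − P(N ≤ 8) = 1 − Σ_{j=0}^{8} e^(−μ) μ^j/j! ≈ 0.2973.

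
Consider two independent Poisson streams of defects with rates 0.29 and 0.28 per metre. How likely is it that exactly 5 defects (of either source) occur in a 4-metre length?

Independent Poisson processes superpose: combined rate λ = 0.29 + 0.28 = 0.57 per metre.
Over the interval, μ = 0.57 × 4 = 2.28 (a 4-metre length = 4 metres).
P(N = 5) = e^(−2.28) · 2.28^5/5! ≈ 0.0525.

0.0525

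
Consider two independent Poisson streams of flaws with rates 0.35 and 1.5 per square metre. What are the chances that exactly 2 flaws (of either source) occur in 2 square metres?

Independent Poisson processes superpose: combined rate λ = 0.35 + 1.5 = 1.85 per square metre.
Over the interval, μ = 1.85 × 2 = 3.7 (2 square metres).
P(N = 2) = e^(−3.7) · 3.7^2/2! ≈ 0.1692.

0.1692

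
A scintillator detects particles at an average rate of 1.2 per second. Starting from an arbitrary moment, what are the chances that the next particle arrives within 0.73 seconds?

Inter-arrival times are exponential with rate λ = 1.2 per second.
P(T ≤ 0.73) = 1 − e^(−λt) = 1 − e^(−1.2 × 0.73) = 1 − e^(−0.876) ≈ 0.5836.

0.5836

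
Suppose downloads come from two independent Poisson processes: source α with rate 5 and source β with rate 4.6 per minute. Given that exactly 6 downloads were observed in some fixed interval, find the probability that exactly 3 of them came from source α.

0.3109

Given the total, each event is independently from source α with probability p = λ_α/(λ_α+λ_β) = 5/9.6 ≈ 0.5208.
So K ~ Binomial(6, 5/9.6): P(K = 3) = C(6,3) · (5/9.6)^3 · (4.6/9.6)^3 ≈ 0.3109.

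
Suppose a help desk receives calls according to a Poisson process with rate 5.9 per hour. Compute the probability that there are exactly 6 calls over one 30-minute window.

Over the interval, μ = 5.9 × 0.5 = 2.95 (a 30-minute window = 0.5 hours).
P(N = 6) = e^(−μ) μ^6/6! = e^(−2.95) · 2.95^6/720 ≈ 0.0479.

0.0479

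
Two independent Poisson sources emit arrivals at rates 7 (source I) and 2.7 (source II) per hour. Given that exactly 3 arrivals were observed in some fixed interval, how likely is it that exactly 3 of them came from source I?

Given the total, each event is independently from source I with probability p = λ_I/(λ_I+λ_II) = 7/9.7 ≈ 0.7216.
So K ~ Binomial(3, 7/9.7): P(K = 3) = C(3,3) · (7/9.7)^3 · (2.7/9.7)^0 ≈ 0.3758.

0.3758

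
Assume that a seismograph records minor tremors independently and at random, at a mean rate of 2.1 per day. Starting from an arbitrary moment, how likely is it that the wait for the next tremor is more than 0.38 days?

0.4502

The wait for the next event is exponential with rate λ = 2.1 per day.
P(T > 0.38) = e^(−λt) = e^(−2.1 × 0.38) = e^(−0.798) ≈ 0.4502.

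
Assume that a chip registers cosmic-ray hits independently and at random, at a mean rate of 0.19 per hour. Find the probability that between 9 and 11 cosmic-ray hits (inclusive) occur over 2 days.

0.3513

Over the interval, μ = 0.19 × 48 = 9.12 (2 days = 48 hours).
P(9 ≤ N ≤ 11) = Σ_{j=9}^{11} e^(−9.12) · 9.12^j/j! ≈ 0.3513.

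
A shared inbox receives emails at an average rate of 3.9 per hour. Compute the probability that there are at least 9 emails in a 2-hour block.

0.3796

Over the interval, μ = 3.9 × 2 = 7.8 (a 2-hour block = 2 hours).
P(N ≥ 9) = 1 − P(N ≤ 8) = 1 − Σ_{j=0}^{8} e^(−μ) μ^j/j! ≈ 0.3796.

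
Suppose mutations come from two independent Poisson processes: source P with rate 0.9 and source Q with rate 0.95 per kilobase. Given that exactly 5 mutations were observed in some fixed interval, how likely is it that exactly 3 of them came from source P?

0.3036

Given the total, each event is independently from source P with probability p = λ_P/(λ_P+λ_Q) = 0.9/1.85 ≈ 0.4865.
So K ~ Binomial(5, 0.9/1.85): P(K = 3) = C(5,3) · (0.9/1.85)^3 · (0.95/1.85)^2 ≈ 0.3036.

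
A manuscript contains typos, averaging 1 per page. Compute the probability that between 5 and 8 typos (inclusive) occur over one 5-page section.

0.4914

Over the interval, μ = 1 × 5 = 5 (a 5-page section = 5 pages).
P(5 ≤ N ≤ 8) = Σ_{j=5}^{8} e^(−5) · 5^j/j! ≈ 0.4914.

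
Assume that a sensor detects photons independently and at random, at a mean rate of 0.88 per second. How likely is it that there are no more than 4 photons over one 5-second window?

Over the interval, μ = 0.88 × 5 = 4.4 (a 5-second window = 5 seconds).
P(N ≤ 4) = Σ_{j=0}^{4} e^(−μ) μ^j/j! ≈ 0.5512.

0.5512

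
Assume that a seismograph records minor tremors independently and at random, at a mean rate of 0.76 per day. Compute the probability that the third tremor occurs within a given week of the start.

0.8998

Over the interval, μ = 0.76 × 7 = 5.32 (a week = 7 days).
The third arrival falls in the interval iff at least 3 events occur there: P(S_3 ≤ t) = P(N ≥ 3) = 1 − P(N ≤ 2) ≈ 0.8998.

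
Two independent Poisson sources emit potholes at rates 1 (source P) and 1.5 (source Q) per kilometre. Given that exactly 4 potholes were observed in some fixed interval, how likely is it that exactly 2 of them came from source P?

0.3456

Given the total, each event is independently from source P with probability p = λ_P/(λ_P+λ_Q) = 1/2.5 = 0.4000.
So K ~ Binomial(4, 1/2.5): P(K = 2) = C(4,2) · (1/2.5)^2 · (1.5/2.5)^2 ≈ 0.3456.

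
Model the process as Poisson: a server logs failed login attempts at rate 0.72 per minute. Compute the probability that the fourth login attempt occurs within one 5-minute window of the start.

Over the interval, μ = 0.72 × 5 = 3.6 (a 5-minute window = 5 minutes).
The fourth arrival falls in the interval iff at least 4 events occur there: P(S_4 ≤ t) = P(N ≥ 4) = 1 − P(N ≤ 3) ≈ 0.4848.

0.4848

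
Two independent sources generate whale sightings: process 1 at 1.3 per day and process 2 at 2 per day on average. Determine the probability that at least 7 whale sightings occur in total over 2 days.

Independent Poisson processes superpose: combined rate λ = 1.3 + 2 = 3.3 per day.
Over the interval, μ = 3.3 × 2 = 6.6 (2 days).
P(N ≥ 7) = 1 − P(N ≤ 6) ≈ 0.4892.

0.4892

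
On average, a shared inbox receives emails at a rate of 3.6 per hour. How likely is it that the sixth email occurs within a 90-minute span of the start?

0.4539

Over the interval, μ = 3.6 × 1.5 = 5.4 (a 90-minute span = 1.5 hours).
The sixth arrival falls in the interval iff at least 6 events occur there: P(S_6 ≤ t) = P(N ≥ 6) = 1 − P(N ≤ 5) ≈ 0.4539.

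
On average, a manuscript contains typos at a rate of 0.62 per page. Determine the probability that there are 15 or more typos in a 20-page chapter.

0.2653

Over the interval, μ = 0.62 × 20 = 12.4 (a 20-page chapter = 20 pages).
P(N ≥ 15) = 1 − P(N ≤ 14) = 1 − Σ_{j=0}^{14} e^(−μ) μ^j/j! ≈ 0.2653.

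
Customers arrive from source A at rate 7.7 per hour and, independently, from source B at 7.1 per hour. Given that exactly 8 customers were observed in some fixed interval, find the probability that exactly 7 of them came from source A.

0.0396

Given the total, each event is independently from source A with probability p = λ_A/(λ_A+λ_B) = 7.7/14.8 ≈ 0.5203.
So K ~ Binomial(8, 7.7/14.8): P(K = 7) = C(8,7) · (7.7/14.8)^7 · (7.1/14.8)^1 ≈ 0.0396.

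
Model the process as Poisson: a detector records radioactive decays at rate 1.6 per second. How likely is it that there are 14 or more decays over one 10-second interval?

0.7255

Over the interval, μ = 1.6 × 10 = 16 (a 10-second interval = 10 seconds).
P(N ≥ 14) = 1 − P(N ≤ 13) = 1 − Σ_{j=0}^{13} e^(−μ) μ^j/j! ≈ 0.7255.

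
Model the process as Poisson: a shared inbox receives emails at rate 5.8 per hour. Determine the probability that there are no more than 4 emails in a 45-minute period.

0.5608

Over the interval, μ = 5.8 × 0.75 = 4.35 (a 45-minute period = 0.75 hours).
P(N ≤ 4) = Σ_{j=0}^{4} e^(−μ) μ^j/j! ≈ 0.5608.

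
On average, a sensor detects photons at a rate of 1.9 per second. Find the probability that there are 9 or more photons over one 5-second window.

0.6082

Over the interval, μ = 1.9 × 5 = 9.5 (a 5-second window = 5 seconds).
P(N ≥ 9) = 1 − P(N ≤ 8) = 1 − Σ_{j=0}^{8} e^(−μ) μ^j/j! ≈ 0.6082.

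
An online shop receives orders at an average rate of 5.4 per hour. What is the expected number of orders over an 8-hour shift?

E[N] = λt = 5.4 × 8 = 43.2 (an 8-hour shift = 8 hours).

43.2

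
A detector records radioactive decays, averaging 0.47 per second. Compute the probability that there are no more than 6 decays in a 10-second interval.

Over the interval, μ = 0.47 × 10 = 4.7 (a 10-second interval = 10 seconds).
P(N ≤ 6) = Σ_{j=0}^{6} e^(−μ) μ^j/j! ≈ 0.8046.

0.8046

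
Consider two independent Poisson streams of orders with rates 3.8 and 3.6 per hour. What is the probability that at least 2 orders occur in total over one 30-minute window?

0.8838

Independent Poisson processes superpose: combined rate λ = 3.8 + 3.6 = 7.4 per hour.
Over the interval, μ = 7.4 × 0.5 = 3.7 (a 30-minute window = 0.5 hours).
P(N ≥ 2) = 1 − P(N ≤ 1) ≈ 0.8838.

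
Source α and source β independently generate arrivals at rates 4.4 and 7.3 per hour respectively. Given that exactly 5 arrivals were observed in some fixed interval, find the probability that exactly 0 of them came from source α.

Given the total, each event is independently from source α with probability p = λ_α/(λ_α+λ_β) = 4.4/11.7 ≈ 0.3761.
So K ~ Binomial(5, 4.4/11.7): P(K = 0) = C(5,0) · (4.4/11.7)^0 · (7.3/11.7)^5 ≈ 0.0946.

0.0946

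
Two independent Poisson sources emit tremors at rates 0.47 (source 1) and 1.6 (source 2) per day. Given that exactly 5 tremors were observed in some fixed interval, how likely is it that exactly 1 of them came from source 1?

Given the total, each event is independently from source 1 with probability p = λ_1/(λ_1+λ_2) = 0.47/2.07 ≈ 0.2271.
So K ~ Binomial(5, 0.47/2.07): P(K = 1) = C(5,1) · (0.47/2.07)^1 · (1.6/2.07)^4 ≈ 0.4052.

0.4052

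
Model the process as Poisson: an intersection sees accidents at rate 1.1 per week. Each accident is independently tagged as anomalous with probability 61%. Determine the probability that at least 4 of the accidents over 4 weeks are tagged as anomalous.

0.2824

Thinning: the accidents that are tagged as anomalous themselves form a Poisson process with rate 0.61 × 1.1 = 0.671 per week.
Over the interval, μ = 0.671 × 4 = 2.684 (4 weeks).
P(N ≥ 4) = 1 − P(N ≤ 3) ≈ 0.2824.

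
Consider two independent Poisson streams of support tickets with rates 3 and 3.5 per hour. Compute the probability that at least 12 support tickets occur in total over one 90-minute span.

Independent Poisson processes superpose: combined rate λ = 3 + 3.5 = 6.5 per hour.
Over the interval, μ = 6.5 × 1.5 = 9.75 (a 90-minute span = 1.5 hours).
P(N ≥ 12) = 1 − P(N ≤ 11) ≈ 0.2752.

0.2752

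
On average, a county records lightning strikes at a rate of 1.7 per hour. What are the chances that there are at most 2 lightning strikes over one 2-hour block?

0.3397

Over the interval, μ = 1.7 × 2 = 3.4 (a 2-hour block = 2 hours).
P(N ≤ 2) = Σ_{j=0}^{2} e^(−μ) μ^j/j! ≈ 0.3397.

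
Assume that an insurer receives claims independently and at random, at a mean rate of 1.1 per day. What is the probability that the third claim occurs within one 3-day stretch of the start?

Over the interval, μ = 1.1 × 3 = 3.3 (a 3-day stretch = 3 days).
The third arrival falls in the interval iff at least 3 events occur there: P(S_3 ≤ t) = P(N ≥ 3) = 1 − P(N ≤ 2) ≈ 0.6406.

0.6406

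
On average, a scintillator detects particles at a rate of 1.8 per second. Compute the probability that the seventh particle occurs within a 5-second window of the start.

Over the interval, μ = 1.8 × 5 = 9 (a 5-second window = 5 seconds).
The seventh arrival falls in the interval iff at least 7 events occur there: P(S_7 ≤ t) = P(N ≥ 7) = 1 − P(N ≤ 6) ≈ 0.7932.

0.7932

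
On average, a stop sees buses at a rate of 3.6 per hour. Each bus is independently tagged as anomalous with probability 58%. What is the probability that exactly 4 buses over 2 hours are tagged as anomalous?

0.1946

Thinning: the buses that are tagged as anomalous themselves form a Poisson process with rate 0.58 × 3.6 = 2.088 per hour.
Over the interval, μ = 2.088 × 2 = 4.176 (2 hours).
P(N = 4) = e^(−4.176) · 4.176^4/4! ≈ 0.1946.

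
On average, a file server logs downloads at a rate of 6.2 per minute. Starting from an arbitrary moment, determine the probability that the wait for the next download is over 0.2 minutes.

The wait for the next event is exponential with rate λ = 6.2 per minute.
P(T > 0.2) = e^(−λt) = e^(−6.2 × 0.2) = e^(−1.24) ≈ 0.2894.

0.2894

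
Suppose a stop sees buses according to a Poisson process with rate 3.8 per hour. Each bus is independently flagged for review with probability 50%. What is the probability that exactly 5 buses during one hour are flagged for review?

0.0309

Thinning: the buses that are flagged for review themselves form a Poisson process with rate 0.5 × 3.8 = 1.9 per hour.
So μ = 1.9.
P(N = 5) = e^(−1.9) · 1.9^5/5! ≈ 0.0309.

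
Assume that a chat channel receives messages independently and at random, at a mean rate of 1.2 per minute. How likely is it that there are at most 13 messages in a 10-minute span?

Over the interval, μ = 1.2 × 10 = 12 (a 10-minute span = 10 minutes).
P(N ≤ 13) = Σ_{j=0}^{13} e^(−μ) μ^j/j! ≈ 0.6815.

0.6815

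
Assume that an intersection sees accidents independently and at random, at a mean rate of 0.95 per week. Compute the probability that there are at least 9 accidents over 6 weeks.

Over the interval, μ = 0.95 × 6 = 5.7 (6 weeks).
P(N ≥ 9) = 1 − P(N ≤ 8) = 1 − Σ_{j=0}^{8} e^(−μ) μ^j/j! ≈ 0.1234.

0.1234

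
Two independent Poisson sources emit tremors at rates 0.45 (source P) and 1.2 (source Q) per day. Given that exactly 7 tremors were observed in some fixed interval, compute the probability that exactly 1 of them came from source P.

Given the total, each event is independently from source P with probability p = λ_P/(λ_P+λ_Q) = 0.45/1.65 ≈ 0.2727.
So K ~ Binomial(7, 0.45/1.65): P(K = 1) = C(7,1) · (0.45/1.65)^1 · (1.2/1.65)^6 ≈ 0.2825.

0.2825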